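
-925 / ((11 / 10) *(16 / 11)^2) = -50875 / 128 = -397.46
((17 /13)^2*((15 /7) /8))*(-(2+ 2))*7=-4335 /338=-12.83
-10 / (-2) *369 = 1845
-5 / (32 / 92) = -115 / 8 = -14.38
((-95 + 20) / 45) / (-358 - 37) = 1 / 237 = 0.00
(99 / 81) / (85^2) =11 / 65025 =0.00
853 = 853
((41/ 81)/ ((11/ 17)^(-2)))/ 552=4961/ 12921768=0.00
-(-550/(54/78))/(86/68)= 243100/387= 628.17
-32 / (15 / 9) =-96 / 5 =-19.20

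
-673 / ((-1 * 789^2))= 673 / 622521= 0.00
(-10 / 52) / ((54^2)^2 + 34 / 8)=-10 / 442159133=-0.00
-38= -38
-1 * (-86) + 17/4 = 361/4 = 90.25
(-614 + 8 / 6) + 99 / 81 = -5503 / 9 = -611.44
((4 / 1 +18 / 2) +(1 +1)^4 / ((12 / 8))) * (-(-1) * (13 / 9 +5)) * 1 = 4118 / 27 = 152.52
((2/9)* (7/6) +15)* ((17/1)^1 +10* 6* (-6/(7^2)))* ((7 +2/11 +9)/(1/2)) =6306896/1323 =4767.12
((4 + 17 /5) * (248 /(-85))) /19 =-9176 /8075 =-1.14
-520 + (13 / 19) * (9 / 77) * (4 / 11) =-8367892 / 16093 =-519.97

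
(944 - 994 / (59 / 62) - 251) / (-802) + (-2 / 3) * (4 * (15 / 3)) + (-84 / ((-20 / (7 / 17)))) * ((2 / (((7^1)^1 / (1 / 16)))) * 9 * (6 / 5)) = -1515678491 / 120660900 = -12.56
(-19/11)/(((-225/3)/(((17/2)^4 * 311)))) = 37388.30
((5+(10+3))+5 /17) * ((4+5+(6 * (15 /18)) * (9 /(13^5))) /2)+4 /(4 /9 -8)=516289914 /6311981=81.80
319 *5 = 1595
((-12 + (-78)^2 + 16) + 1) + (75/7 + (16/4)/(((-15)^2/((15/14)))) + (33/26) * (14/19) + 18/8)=90445253/14820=6102.92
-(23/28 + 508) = -14247/28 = -508.82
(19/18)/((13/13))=19/18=1.06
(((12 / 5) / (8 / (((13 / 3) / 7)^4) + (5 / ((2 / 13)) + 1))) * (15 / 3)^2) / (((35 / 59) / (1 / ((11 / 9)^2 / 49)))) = 22930827192 / 608059243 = 37.71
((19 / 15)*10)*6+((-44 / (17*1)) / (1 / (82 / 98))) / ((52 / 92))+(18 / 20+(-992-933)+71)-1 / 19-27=-3719945561 / 2057510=-1807.98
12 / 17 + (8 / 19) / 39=9028 / 12597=0.72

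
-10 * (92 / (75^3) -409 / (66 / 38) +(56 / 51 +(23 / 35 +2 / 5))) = 257705084144 / 110446875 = 2333.29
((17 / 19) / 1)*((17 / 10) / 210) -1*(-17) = 678589 / 39900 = 17.01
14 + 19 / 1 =33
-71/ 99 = -0.72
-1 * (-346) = 346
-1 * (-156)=156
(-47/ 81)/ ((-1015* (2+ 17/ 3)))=47/ 630315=0.00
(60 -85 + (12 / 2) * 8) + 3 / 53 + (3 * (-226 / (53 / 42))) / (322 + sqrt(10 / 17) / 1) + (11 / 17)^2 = 14238 * sqrt(170) / 46709377 + 294368841771 / 13499009953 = 21.81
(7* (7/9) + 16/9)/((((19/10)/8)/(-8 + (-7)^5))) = -1534000/3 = -511333.33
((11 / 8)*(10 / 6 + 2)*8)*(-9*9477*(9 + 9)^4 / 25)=-361133291376 / 25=-14445331655.04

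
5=5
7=7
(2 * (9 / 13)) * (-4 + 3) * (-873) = 15714 / 13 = 1208.77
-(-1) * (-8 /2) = -4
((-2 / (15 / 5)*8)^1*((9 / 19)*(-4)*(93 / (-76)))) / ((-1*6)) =2.06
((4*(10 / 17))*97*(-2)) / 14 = -3880 / 119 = -32.61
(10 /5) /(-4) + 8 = 15 /2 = 7.50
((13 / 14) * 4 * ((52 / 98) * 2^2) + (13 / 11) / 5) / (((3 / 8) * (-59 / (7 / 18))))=-612716 / 4293135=-0.14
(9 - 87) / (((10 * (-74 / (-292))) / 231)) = -7109.81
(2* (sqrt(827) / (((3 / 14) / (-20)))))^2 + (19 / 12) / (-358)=28816355.55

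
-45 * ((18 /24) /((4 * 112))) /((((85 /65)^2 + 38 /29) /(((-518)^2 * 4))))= -6340448205 /236848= -26770.12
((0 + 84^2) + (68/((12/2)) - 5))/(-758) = -21187/2274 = -9.32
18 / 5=3.60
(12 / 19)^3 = 1728 / 6859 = 0.25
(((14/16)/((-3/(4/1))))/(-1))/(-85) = -7/510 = -0.01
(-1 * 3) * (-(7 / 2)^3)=1029 / 8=128.62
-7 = -7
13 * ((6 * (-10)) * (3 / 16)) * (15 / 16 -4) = 28665 / 64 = 447.89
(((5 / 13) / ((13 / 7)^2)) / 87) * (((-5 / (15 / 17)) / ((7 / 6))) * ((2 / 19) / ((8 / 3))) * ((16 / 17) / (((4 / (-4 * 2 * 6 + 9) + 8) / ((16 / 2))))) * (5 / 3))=-400 / 1024309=-0.00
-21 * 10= -210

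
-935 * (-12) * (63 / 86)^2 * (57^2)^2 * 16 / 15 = 125355129763248 / 1849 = 67796176183.48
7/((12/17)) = 119/12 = 9.92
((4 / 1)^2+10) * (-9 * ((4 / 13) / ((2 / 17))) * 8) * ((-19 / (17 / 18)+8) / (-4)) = -14832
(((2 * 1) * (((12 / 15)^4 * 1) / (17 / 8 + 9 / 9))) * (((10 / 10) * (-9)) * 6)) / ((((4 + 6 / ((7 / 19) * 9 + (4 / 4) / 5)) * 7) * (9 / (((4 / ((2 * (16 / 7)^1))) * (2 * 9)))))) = -9234432 / 14890625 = -0.62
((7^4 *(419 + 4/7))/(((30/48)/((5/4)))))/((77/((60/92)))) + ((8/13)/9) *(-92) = 45904402/2691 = 17058.49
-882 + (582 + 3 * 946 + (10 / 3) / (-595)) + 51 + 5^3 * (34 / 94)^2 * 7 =2131991014 / 788613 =2703.47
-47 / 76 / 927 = -47 / 70452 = -0.00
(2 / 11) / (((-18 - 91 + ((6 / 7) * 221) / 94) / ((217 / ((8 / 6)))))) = -214179 / 774356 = -0.28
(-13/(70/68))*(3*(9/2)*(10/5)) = -11934/35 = -340.97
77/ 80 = 0.96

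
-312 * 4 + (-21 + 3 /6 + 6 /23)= -58339 /46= -1268.24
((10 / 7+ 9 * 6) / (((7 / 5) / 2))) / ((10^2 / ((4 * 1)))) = 776 / 245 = 3.17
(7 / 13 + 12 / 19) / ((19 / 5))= 1445 / 4693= 0.31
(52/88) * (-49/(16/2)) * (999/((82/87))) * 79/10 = -4373722899/144320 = -30305.73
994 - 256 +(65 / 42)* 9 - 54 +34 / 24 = 58745 / 84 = 699.35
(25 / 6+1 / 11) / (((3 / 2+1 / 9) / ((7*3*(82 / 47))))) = 1451646 / 14993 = 96.82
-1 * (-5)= 5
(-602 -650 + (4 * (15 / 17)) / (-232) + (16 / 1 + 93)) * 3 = -3381039 / 986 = -3429.05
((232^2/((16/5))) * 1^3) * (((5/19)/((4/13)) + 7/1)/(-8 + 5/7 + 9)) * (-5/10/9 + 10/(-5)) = -216729905/1368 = -158428.29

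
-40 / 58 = -20 / 29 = -0.69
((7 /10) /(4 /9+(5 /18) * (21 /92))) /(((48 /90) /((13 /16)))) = 56511 /26912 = 2.10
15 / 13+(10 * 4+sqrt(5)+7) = sqrt(5)+626 / 13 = 50.39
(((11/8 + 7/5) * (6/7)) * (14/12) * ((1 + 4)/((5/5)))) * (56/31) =777/31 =25.06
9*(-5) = -45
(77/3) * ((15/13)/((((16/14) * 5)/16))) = 1078/13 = 82.92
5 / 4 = 1.25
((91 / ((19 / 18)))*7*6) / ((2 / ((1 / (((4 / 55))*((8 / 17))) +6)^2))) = 21844948671 / 9728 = 2245574.49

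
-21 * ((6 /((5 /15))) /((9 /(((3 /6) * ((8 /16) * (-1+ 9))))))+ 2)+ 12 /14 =-876 /7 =-125.14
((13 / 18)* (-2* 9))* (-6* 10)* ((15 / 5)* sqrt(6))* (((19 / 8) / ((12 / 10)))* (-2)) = -22688.40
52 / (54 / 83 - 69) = -4316 / 5673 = -0.76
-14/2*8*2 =-112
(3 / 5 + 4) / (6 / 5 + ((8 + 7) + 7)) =23 / 116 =0.20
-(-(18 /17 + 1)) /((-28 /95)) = -475 /68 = -6.99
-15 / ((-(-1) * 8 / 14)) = -105 / 4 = -26.25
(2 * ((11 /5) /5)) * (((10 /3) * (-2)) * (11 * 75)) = -4840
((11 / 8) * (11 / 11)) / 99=1 / 72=0.01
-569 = -569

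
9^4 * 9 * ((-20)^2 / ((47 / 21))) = 496011600 / 47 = 10553438.30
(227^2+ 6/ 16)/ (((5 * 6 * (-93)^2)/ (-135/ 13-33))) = -3875009/ 449748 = -8.62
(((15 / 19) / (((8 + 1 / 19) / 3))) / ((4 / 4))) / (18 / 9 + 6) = 5 / 136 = 0.04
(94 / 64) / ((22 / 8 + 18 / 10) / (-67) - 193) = -15745 / 2069688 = -0.01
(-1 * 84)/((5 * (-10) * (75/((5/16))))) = 7/1000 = 0.01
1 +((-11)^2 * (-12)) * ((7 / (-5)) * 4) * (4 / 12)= 13557 / 5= 2711.40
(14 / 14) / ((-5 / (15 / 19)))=-3 / 19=-0.16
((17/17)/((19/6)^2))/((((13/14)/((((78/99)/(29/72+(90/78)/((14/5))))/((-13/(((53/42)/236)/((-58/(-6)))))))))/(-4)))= 641088/36275200159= 0.00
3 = 3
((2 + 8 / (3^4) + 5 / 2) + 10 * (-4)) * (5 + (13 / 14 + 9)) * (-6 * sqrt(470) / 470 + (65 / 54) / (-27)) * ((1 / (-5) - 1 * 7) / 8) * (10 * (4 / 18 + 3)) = -6951967 * sqrt(470) / 35532 - 2259389275 / 3306744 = -4924.94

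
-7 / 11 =-0.64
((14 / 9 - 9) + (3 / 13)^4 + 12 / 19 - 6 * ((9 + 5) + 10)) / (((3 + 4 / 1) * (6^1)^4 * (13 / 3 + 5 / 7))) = -368272889 / 111822484176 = -0.00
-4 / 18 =-2 / 9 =-0.22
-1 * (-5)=5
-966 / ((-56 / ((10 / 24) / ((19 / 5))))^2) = -14375 / 3881472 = -0.00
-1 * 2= -2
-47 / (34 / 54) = -1269 / 17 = -74.65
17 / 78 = 0.22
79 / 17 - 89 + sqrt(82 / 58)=-1434 / 17 + sqrt(1189) / 29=-83.16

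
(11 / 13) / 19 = 11 / 247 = 0.04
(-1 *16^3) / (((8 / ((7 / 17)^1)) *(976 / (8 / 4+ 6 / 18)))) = -1568 / 3111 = -0.50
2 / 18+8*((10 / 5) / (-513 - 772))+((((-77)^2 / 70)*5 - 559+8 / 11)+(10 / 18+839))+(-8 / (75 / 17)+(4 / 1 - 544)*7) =-1304772949 / 424050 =-3076.93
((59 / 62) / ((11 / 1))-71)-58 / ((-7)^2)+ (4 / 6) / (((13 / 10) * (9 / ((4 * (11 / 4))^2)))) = -764807833 / 11729718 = -65.20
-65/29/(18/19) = -2.37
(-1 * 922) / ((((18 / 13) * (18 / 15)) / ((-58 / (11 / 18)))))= 52665.76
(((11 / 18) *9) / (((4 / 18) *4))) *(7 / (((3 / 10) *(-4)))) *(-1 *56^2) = 113190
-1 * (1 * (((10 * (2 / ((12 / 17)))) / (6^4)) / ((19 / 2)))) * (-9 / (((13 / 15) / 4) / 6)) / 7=425 / 5187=0.08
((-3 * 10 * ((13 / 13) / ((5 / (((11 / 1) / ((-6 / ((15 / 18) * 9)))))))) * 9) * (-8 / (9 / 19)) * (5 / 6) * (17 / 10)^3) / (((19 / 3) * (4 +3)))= -162129 / 140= -1158.06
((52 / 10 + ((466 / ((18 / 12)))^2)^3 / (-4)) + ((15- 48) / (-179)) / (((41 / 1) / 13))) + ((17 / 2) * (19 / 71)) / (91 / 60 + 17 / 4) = -73849375429367361201175472 / 328578295365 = -224754271572722.27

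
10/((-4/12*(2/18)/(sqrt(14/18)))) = -90*sqrt(7) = -238.12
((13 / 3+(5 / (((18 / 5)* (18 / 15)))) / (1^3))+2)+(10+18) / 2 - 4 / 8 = 2267 / 108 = 20.99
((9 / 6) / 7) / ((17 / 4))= 6 / 119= 0.05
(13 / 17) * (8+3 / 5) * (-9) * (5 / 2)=-5031 / 34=-147.97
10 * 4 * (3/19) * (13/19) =1560/361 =4.32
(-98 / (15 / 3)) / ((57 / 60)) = -392 / 19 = -20.63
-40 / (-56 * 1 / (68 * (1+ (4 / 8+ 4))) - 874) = 3740 / 81733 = 0.05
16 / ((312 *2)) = 1 / 39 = 0.03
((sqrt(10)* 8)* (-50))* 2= -800* sqrt(10)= -2529.82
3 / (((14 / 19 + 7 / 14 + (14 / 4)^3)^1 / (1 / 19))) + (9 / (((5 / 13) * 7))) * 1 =10471 / 3129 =3.35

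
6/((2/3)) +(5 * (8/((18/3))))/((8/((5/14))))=781/84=9.30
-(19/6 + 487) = -490.17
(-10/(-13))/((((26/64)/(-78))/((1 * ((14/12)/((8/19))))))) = -5320/13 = -409.23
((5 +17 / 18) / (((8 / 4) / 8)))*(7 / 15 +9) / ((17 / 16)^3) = 124469248 / 663255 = 187.66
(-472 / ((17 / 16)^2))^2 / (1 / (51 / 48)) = 912523264 / 4913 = 185736.47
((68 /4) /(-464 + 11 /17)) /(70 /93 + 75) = -26877 /55493465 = -0.00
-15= -15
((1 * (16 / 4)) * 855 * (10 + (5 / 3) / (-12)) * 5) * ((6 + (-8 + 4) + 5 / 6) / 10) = 573325 / 12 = 47777.08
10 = 10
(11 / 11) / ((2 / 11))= 11 / 2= 5.50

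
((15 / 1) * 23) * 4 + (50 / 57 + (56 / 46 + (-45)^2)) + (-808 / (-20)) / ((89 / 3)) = 1988476411 / 583395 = 3408.46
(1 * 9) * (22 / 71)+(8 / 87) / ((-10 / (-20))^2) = 3.16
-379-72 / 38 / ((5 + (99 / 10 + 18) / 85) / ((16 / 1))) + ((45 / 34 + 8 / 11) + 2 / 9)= -382.42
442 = 442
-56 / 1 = -56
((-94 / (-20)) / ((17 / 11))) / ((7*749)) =0.00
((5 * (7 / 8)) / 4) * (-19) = -665 / 32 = -20.78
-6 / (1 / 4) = -24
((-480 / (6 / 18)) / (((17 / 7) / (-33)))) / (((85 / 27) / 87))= 156274272 / 289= 540741.43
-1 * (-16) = 16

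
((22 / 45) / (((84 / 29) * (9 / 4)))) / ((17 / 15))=638 / 9639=0.07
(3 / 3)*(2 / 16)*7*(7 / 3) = 49 / 24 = 2.04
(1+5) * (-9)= -54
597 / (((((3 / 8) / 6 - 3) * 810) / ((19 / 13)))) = -30248 / 82485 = -0.37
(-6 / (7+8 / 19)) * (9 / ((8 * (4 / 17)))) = -2907 / 752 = -3.87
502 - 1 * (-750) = 1252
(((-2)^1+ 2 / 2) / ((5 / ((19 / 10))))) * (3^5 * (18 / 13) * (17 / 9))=-78489 / 325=-241.50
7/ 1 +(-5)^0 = 8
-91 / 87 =-1.05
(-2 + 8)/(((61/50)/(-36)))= -10800/61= -177.05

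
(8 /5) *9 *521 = 37512 /5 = 7502.40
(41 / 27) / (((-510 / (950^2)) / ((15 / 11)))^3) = -3767345939453125000 / 176558481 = -21337666240.19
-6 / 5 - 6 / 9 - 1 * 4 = -88 / 15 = -5.87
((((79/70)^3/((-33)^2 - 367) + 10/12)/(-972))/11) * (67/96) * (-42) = 3779982349/1650595968000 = 0.00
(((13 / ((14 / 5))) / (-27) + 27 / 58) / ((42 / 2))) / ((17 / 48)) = 25744 / 652239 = 0.04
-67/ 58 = -1.16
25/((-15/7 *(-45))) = 7/27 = 0.26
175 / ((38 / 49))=8575 / 38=225.66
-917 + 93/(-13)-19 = -12261/13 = -943.15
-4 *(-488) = 1952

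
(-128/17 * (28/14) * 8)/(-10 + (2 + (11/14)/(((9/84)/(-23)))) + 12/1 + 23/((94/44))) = 72192/92225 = 0.78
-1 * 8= -8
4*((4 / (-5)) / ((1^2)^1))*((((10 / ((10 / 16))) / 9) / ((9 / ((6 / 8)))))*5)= -64 / 27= -2.37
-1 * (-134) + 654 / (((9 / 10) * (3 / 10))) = 23006 / 9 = 2556.22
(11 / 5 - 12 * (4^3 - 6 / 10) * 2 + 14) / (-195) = 193 / 25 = 7.72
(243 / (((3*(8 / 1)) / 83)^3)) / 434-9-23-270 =-61960733 / 222208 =-278.84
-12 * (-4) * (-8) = -384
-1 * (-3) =3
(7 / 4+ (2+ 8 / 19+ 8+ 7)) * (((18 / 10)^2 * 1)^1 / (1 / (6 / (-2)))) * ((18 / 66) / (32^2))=-1062153 / 21401600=-0.05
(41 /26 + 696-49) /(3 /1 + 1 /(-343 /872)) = 5784009 /4082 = 1416.95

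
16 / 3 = 5.33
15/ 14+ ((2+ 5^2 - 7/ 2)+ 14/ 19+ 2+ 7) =4563/ 133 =34.31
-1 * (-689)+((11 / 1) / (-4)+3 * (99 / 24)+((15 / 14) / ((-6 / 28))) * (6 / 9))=16687 / 24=695.29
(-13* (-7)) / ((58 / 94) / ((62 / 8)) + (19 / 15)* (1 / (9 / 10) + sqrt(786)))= 2.46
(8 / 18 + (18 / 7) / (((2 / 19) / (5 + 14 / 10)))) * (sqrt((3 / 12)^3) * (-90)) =-12347 / 7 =-1763.86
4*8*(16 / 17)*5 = 2560 / 17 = 150.59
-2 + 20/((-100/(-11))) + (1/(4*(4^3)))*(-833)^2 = 3469701/1280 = 2710.70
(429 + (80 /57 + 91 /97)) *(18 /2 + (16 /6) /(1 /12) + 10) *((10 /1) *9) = 3648878640 /1843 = 1979858.19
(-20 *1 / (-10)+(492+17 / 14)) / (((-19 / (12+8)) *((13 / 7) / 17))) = -1178610 / 247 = -4771.70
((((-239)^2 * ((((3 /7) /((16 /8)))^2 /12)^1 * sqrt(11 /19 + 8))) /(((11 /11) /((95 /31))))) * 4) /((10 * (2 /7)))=171363 * sqrt(3097) /3472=2746.68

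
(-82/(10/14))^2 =329476/25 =13179.04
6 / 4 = 1.50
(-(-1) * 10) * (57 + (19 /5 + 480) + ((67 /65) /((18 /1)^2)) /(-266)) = 3029539901 /560196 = 5408.00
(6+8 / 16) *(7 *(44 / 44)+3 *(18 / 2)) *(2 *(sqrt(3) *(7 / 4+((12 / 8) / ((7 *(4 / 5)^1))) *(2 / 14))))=154921 *sqrt(3) / 196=1369.04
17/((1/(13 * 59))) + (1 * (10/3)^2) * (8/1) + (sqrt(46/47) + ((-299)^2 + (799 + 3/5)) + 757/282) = sqrt(2162)/47 + 437090863/4230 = 103332.16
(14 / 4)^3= 343 / 8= 42.88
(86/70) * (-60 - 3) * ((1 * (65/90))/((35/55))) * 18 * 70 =-110682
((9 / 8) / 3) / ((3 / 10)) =5 / 4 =1.25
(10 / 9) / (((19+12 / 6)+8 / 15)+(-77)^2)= 25 / 133887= 0.00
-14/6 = -7/3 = -2.33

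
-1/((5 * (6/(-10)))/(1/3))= 1/9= 0.11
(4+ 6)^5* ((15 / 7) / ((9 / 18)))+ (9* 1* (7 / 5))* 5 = 3000441 / 7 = 428634.43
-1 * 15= -15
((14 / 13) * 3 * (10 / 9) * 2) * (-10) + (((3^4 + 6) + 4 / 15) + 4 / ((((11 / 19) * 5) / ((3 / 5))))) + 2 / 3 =60659 / 3575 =16.97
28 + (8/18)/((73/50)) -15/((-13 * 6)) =486781/17082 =28.50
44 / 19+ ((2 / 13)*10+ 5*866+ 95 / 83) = 88871811 / 20501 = 4335.00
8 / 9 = 0.89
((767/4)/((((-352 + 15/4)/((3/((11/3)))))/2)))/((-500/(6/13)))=1593/1915375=0.00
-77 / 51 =-1.51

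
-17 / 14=-1.21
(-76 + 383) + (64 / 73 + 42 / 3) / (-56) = 626965 / 2044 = 306.73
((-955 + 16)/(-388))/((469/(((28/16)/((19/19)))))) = 939/103984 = 0.01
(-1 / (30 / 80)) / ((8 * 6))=-1 / 18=-0.06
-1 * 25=-25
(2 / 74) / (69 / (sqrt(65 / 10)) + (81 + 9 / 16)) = 30160 / 80995849 - 5888 * sqrt(26) / 242987547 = 0.00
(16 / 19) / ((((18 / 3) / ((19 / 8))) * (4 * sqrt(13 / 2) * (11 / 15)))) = 0.04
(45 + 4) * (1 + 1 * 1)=98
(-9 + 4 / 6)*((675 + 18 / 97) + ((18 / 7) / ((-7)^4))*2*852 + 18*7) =-10909426575 / 1630279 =-6691.75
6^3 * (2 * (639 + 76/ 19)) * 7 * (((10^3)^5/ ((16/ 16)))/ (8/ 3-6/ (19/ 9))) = -11083262400000000000000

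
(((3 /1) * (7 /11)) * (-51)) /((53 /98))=-104958 /583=-180.03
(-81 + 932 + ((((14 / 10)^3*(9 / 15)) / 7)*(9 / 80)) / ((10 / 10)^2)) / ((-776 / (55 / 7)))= -468064553 / 54320000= -8.62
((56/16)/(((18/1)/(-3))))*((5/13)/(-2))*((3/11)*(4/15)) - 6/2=-2567/858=-2.99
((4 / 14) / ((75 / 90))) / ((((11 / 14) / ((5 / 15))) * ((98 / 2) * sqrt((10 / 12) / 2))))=16 * sqrt(15) / 13475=0.00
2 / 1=2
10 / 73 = 0.14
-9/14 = -0.64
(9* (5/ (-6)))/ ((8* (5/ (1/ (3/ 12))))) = -3/ 4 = -0.75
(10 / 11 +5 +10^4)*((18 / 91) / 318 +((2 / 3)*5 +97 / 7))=3911049710 / 22737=172012.57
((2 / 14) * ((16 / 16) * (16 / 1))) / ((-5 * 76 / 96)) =-0.58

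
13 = 13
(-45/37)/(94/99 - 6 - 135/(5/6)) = 4455/611906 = 0.01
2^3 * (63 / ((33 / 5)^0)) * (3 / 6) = 252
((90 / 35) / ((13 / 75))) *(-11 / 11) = -1350 / 91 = -14.84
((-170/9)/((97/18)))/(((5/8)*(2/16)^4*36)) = -557056/873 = -638.09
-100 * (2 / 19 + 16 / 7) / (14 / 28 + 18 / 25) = -195.98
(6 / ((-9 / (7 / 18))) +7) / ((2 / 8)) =728 / 27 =26.96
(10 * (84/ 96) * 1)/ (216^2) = 35/ 186624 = 0.00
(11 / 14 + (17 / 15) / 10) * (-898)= -423856 / 525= -807.34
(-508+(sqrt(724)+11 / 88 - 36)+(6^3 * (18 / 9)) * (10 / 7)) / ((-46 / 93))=-381579 / 2576 - 93 * sqrt(181) / 23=-202.53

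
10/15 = 2/3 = 0.67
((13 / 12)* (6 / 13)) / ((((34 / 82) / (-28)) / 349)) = -200326 / 17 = -11783.88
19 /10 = 1.90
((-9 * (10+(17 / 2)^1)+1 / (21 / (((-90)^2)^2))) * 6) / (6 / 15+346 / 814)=267018469245 / 11753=22719175.47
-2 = -2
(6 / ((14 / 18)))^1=54 / 7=7.71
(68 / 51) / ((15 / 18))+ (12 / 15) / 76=153 / 95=1.61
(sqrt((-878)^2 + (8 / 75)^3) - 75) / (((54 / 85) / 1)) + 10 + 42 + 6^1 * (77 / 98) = -7729 / 126 + 17 * sqrt(243912516009) / 6075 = 1320.70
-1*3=-3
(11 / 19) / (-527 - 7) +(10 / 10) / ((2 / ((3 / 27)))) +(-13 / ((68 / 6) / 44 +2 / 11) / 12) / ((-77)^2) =25718351 / 475776378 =0.05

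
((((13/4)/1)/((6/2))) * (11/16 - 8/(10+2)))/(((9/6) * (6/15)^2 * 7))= 0.01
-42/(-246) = 7/41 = 0.17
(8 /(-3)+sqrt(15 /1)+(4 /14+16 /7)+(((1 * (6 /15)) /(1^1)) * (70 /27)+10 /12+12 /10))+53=sqrt(15)+105793 /1890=59.85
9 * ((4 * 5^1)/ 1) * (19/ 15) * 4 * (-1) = -912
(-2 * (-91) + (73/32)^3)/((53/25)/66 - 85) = -2.28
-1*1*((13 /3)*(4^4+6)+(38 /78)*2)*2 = -29544 /13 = -2272.62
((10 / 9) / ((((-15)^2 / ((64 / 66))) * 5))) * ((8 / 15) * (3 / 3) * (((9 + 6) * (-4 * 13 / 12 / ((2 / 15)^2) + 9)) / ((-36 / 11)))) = 0.55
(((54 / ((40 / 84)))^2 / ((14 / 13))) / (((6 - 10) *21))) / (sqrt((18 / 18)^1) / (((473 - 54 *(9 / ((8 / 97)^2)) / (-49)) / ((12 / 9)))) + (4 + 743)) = -258271553943 / 1357173712600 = -0.19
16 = 16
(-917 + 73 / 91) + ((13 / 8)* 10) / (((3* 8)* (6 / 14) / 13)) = -23473447 / 26208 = -895.66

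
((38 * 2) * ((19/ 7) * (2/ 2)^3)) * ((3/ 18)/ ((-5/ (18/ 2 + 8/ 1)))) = -12274/ 105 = -116.90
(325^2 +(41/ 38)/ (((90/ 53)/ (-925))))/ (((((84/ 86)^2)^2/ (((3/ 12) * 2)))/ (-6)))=-245625450151495/ 709466688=-346211.39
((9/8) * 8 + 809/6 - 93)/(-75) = -61/90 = -0.68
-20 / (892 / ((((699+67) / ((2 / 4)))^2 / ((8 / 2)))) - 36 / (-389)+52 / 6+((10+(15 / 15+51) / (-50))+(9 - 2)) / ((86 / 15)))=-1472200141800 / 849787252981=-1.73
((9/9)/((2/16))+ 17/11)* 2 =210/11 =19.09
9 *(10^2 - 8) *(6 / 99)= 552 / 11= 50.18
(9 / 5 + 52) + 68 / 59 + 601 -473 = 53971 / 295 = 182.95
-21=-21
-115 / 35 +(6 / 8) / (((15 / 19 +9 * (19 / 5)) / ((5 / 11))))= -1117971 / 341264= -3.28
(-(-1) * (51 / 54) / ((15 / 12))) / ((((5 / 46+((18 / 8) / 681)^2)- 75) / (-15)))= 644730848 / 4260417099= 0.15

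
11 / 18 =0.61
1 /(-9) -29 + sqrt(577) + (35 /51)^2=-8277 /289 + sqrt(577)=-4.62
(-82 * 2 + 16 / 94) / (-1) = 7700 / 47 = 163.83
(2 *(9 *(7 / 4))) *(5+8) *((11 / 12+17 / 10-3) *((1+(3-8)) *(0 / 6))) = 0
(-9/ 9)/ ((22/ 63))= -63/ 22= -2.86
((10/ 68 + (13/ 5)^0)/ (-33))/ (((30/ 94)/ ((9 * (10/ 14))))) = -1833/ 2618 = -0.70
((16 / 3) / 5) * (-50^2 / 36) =-2000 / 27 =-74.07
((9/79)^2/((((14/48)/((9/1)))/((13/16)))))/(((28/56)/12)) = 341172/43687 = 7.81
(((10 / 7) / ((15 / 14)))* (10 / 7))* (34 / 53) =1360 / 1113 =1.22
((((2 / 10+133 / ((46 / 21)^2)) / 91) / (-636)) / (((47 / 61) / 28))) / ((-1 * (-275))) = -18018241 / 282655015500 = -0.00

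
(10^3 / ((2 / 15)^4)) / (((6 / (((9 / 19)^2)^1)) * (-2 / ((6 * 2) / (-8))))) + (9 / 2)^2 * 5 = 513162945 / 5776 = 88844.00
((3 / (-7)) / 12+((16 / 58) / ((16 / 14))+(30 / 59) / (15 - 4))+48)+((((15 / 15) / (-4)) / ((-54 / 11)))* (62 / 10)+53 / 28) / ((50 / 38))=177610957753 / 3557169000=49.93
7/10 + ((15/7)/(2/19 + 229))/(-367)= 26092383/37276190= 0.70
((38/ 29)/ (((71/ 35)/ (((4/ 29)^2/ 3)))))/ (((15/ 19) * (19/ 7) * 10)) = 14896/ 77922855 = 0.00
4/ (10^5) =1/ 25000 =0.00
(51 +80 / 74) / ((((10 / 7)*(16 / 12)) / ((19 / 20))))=768873 / 29600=25.98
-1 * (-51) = 51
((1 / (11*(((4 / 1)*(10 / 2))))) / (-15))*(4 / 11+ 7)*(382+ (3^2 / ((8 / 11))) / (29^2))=-13879053 / 16281760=-0.85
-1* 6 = -6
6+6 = 12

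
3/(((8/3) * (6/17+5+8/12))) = 0.19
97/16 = 6.06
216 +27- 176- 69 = -2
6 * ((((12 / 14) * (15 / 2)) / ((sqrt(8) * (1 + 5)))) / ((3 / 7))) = 15 * sqrt(2) / 4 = 5.30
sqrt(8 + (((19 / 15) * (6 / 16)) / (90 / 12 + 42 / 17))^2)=sqrt(367851529) / 6780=2.83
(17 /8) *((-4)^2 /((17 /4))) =8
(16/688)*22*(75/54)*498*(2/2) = 45650/129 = 353.88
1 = 1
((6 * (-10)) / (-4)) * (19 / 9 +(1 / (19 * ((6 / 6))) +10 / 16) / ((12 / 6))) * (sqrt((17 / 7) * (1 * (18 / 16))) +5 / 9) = 167575 / 8208 +33515 * sqrt(238) / 8512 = 81.16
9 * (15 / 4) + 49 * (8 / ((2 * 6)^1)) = 797 / 12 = 66.42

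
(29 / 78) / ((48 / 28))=203 / 936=0.22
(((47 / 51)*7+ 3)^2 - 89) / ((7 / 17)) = 835 / 1071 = 0.78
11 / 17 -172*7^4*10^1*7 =-491436669 / 17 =-28908039.35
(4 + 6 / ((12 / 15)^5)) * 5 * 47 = 2684405 / 512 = 5242.98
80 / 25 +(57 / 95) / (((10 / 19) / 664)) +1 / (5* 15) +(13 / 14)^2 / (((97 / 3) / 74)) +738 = 1069529603 / 712950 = 1500.15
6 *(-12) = -72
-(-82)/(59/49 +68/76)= 39.07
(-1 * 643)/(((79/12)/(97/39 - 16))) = 1355444/1027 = 1319.81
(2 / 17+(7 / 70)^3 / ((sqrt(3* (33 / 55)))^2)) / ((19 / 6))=3617 / 96900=0.04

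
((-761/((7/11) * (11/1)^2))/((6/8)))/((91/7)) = -3044/3003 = -1.01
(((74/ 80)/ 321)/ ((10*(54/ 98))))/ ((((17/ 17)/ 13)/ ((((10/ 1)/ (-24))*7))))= -164983/ 8320320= -0.02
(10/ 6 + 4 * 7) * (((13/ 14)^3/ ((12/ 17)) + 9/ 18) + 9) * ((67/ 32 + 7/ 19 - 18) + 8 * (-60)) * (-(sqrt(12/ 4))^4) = 1407004.40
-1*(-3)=3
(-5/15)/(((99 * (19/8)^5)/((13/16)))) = -26624/735401403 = -0.00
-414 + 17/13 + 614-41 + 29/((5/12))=14944/65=229.91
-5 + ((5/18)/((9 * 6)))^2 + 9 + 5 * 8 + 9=50073577/944784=53.00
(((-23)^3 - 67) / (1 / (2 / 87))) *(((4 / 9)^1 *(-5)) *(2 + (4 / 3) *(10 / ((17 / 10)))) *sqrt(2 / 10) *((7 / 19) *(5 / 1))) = 573203680 *sqrt(5) / 252909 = 5067.92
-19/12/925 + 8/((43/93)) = 8257583/477300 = 17.30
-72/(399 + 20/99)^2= -705672/1561909441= -0.00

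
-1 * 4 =-4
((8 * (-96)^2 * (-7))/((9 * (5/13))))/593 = -745472/2965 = -251.42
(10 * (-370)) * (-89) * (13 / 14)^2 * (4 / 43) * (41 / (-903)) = -2281719700 / 1902621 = -1199.25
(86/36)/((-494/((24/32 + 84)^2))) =-549067/15808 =-34.73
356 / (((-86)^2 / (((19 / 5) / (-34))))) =-1691 / 314330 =-0.01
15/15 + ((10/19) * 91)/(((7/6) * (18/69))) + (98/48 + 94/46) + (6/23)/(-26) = 22148201/136344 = 162.44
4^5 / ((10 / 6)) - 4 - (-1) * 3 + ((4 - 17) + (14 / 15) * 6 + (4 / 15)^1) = 606.27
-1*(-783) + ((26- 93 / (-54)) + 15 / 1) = 14863 / 18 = 825.72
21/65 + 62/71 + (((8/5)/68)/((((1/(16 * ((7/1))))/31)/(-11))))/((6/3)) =-35157359/78455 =-448.12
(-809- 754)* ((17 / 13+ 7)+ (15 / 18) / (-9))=-3004607 / 234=-12840.20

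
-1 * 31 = -31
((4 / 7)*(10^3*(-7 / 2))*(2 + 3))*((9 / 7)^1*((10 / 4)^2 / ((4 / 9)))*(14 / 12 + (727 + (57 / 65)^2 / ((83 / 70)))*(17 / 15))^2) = -123308665691.07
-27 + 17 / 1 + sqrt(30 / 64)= -10 + sqrt(30) / 8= -9.32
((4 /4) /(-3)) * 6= -2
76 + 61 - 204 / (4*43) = 5840 / 43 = 135.81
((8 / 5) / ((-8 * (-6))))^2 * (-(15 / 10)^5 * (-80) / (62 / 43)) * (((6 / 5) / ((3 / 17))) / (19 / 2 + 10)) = 0.16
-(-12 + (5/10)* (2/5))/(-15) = -0.79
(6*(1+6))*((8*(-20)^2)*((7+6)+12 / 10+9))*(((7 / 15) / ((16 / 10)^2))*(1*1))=568400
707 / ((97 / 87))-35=58114 / 97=599.11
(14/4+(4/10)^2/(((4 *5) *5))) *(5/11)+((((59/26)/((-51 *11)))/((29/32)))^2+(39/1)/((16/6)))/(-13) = 271349439023051/581502753117000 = 0.47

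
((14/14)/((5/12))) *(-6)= -72/5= -14.40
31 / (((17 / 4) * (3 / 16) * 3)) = 1984 / 153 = 12.97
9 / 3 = 3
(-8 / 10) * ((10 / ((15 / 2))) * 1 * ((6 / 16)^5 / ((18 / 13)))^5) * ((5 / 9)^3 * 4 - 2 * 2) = 367844059323 / 23611832414348226068480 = 0.00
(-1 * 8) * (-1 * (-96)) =-768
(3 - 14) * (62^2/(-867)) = 42284/867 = 48.77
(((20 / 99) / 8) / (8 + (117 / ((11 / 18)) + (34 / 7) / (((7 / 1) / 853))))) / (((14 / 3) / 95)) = 3325 / 5118336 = 0.00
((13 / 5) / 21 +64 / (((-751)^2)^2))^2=17100397355957823974757289 / 1115573255838392475272411025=0.02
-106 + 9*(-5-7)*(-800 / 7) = 85658 / 7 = 12236.86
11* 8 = 88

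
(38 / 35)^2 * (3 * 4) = 17328 / 1225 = 14.15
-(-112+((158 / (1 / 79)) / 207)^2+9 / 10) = -1510398001 / 428490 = -3524.93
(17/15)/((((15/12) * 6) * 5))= 34/1125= 0.03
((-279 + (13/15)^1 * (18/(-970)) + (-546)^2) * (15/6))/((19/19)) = 361127343/485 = 744592.46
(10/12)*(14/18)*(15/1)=175/18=9.72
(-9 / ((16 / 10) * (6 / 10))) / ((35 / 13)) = -195 / 56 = -3.48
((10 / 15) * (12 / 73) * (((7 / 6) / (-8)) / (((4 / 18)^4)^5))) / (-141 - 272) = 448667026.38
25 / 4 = 6.25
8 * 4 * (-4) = -128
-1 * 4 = -4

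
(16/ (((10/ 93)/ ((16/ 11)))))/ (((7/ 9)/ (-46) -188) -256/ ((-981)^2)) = -526973485824/ 457779201385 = -1.15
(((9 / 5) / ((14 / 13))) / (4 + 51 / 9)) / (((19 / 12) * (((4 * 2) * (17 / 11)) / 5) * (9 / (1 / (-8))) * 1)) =-1287 / 2098208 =-0.00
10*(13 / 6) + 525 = 1640 / 3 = 546.67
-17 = -17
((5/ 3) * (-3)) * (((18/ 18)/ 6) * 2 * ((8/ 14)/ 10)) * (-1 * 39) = 26/ 7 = 3.71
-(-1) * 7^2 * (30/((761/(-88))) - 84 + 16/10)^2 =361301.78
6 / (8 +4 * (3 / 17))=51 / 74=0.69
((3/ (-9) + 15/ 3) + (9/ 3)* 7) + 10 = 107/ 3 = 35.67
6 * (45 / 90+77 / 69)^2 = 49729 / 3174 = 15.67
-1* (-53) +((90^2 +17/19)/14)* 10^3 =76965549/133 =578688.34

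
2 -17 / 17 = 1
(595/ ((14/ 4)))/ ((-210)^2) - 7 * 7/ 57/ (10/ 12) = -86113/ 83790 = -1.03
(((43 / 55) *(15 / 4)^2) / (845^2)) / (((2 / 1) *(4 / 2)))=387 / 100534720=0.00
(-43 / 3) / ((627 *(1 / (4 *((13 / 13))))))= -0.09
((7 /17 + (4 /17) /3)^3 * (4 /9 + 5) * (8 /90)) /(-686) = -6250 /75213117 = -0.00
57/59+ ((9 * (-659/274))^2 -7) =2048701843/4429484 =462.51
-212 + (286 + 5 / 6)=74.83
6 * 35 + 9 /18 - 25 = 371 /2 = 185.50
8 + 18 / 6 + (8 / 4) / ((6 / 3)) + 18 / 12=27 / 2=13.50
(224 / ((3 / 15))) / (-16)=-70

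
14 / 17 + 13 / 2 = 7.32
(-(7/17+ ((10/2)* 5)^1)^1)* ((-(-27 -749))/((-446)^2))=-83808/845393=-0.10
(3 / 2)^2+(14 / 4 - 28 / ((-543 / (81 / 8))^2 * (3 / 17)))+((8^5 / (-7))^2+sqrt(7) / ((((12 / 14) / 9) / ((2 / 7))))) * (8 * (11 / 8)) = 33 * sqrt(7)+6191126783976919 / 25684624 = 241044175.94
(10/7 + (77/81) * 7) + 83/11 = 97474/6237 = 15.63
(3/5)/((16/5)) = 3/16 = 0.19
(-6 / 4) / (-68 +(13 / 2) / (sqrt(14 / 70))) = 39 * sqrt(5) / 17651 +408 / 17651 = 0.03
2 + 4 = 6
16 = 16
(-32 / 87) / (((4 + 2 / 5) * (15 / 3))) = -16 / 957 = -0.02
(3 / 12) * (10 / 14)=5 / 28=0.18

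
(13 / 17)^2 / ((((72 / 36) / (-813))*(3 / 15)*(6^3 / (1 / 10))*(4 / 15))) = -228995 / 110976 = -2.06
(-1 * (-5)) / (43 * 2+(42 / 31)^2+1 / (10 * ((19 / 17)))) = 912950 / 16054237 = 0.06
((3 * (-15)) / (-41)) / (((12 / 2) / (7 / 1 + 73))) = 14.63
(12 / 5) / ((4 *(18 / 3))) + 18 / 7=187 / 70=2.67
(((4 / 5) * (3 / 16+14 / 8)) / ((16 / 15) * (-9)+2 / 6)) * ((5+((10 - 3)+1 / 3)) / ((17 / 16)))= -4588 / 2363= -1.94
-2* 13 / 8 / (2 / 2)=-13 / 4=-3.25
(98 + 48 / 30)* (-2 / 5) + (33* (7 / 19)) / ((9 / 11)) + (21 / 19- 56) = -113822 / 1425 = -79.88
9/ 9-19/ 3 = -16/ 3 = -5.33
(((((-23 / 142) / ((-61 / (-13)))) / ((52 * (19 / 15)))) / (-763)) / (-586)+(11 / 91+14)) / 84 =7718998797085 / 45917530591296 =0.17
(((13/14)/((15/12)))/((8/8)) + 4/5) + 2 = 124/35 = 3.54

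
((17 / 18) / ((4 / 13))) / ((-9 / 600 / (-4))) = 22100 / 27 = 818.52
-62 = -62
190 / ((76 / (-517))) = -2585 / 2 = -1292.50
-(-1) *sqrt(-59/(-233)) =sqrt(13747)/233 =0.50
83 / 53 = 1.57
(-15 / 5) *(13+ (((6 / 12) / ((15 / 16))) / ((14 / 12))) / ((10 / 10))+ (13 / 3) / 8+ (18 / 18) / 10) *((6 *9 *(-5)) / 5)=319761 / 140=2284.01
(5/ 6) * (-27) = -45/ 2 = -22.50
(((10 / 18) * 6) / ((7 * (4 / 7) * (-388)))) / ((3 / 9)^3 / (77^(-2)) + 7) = -45 / 4747568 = -0.00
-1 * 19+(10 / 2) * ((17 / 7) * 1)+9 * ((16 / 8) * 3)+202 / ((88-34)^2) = 481847 / 10206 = 47.21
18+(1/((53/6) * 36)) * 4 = 2864/159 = 18.01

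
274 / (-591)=-0.46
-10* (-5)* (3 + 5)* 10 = 4000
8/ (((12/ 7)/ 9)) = 42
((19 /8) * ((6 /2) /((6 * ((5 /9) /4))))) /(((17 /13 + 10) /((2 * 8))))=2964 /245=12.10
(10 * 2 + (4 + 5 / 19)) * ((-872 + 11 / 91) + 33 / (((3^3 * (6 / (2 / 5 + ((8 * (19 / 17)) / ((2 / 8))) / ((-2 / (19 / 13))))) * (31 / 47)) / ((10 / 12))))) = -3146378980795 / 147611646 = -21315.25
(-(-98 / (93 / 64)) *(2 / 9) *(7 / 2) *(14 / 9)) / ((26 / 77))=23664256 / 97929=241.65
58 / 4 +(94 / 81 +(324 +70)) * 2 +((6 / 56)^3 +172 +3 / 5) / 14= 101708851511 / 124467840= 817.15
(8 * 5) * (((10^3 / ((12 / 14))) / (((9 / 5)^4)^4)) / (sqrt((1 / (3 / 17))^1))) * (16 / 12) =85449218750000000 * sqrt(51) / 283512088894331673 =2.15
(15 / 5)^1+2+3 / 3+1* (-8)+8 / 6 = -0.67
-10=-10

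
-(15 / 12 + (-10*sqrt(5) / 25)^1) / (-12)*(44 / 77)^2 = 5 / 147 -8*sqrt(5) / 735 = 0.01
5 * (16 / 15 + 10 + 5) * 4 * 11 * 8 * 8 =678656 / 3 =226218.67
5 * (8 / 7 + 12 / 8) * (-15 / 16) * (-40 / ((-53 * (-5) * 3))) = 925 / 1484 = 0.62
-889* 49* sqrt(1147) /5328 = -43561* sqrt(1147) /5328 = -276.90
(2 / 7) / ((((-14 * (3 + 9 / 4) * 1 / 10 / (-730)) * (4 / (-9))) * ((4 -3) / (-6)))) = 131400 / 343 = 383.09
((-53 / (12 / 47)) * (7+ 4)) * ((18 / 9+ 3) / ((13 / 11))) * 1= -9660.61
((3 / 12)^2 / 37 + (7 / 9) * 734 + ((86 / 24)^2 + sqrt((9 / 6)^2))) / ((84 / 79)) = 41055115 / 74592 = 550.40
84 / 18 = 4.67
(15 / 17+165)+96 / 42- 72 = 11444 / 119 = 96.17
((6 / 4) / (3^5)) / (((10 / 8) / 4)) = 8 / 405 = 0.02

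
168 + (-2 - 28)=138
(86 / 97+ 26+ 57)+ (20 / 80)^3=520865 / 6208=83.90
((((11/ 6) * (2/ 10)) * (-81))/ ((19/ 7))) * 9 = -18711/ 190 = -98.48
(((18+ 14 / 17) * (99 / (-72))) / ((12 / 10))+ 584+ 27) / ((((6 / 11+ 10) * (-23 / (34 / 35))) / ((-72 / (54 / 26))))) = 747604 / 9135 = 81.84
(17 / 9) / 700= 17 / 6300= 0.00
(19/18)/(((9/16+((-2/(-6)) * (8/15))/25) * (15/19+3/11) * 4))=496375/1138083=0.44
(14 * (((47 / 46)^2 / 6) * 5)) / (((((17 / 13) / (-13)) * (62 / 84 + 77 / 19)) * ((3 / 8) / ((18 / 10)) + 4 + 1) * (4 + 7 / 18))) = -75073359816 / 67900972025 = -1.11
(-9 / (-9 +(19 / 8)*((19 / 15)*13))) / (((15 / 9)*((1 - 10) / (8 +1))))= 648 / 3613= 0.18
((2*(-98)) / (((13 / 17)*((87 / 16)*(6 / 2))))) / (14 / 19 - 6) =253232 / 84825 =2.99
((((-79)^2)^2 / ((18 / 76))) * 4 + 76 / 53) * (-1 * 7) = -4604765141.59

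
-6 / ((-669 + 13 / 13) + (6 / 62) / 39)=2418 / 269203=0.01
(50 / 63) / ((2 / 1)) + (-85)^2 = 7225.40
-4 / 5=-0.80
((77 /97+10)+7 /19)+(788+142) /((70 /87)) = 15055717 /12901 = 1167.02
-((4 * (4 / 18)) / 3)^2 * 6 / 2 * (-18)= 128 / 27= 4.74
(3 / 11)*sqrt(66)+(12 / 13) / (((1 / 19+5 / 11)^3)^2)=3*sqrt(66) / 11+250033943970723 / 4610187114832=56.45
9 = 9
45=45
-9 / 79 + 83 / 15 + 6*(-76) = -533938 / 1185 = -450.58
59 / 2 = 29.50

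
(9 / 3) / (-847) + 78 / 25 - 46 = -908059 / 21175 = -42.88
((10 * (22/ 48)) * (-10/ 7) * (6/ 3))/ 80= -55/ 336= -0.16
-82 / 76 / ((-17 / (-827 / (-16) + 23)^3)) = 69966084875 / 2646016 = 26442.05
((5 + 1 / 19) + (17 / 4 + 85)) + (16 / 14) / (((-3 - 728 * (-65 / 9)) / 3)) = 94.30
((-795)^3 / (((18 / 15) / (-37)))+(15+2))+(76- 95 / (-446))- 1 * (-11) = 3454830380427 / 223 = 15492512916.71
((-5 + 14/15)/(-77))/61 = 1/1155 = 0.00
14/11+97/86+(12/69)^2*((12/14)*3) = 2.48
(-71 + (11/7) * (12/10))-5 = -2594/35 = -74.11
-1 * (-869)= 869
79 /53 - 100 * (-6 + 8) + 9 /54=-63073 /318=-198.34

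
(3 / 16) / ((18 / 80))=5 / 6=0.83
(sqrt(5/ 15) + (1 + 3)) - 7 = -3 + sqrt(3)/ 3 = -2.42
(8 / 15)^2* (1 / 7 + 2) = 64 / 105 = 0.61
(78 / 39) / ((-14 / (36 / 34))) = -18 / 119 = -0.15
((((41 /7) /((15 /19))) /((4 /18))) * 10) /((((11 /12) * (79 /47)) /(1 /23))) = 1318068 /139909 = 9.42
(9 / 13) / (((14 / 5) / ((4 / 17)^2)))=360 / 26299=0.01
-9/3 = -3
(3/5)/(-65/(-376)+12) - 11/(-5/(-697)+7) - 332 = -333.52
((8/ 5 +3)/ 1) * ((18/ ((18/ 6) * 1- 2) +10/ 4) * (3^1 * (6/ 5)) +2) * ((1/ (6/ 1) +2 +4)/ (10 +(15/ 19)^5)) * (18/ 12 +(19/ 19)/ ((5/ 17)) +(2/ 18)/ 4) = 1028.04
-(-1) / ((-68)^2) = 1 / 4624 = 0.00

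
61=61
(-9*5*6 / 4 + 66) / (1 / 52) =-78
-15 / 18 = -5 / 6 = -0.83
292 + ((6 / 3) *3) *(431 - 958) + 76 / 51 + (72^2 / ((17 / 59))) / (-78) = -2054750 / 663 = -3099.17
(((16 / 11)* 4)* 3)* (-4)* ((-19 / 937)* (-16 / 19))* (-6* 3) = 221184 / 10307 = 21.46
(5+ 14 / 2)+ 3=15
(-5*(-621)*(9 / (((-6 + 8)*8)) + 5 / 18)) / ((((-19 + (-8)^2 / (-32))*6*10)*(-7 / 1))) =2783 / 9408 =0.30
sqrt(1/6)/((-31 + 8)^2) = sqrt(6)/3174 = 0.00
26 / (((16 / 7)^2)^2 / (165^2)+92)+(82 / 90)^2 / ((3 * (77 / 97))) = 887803186732601 / 1406564397072450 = 0.63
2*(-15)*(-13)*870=339300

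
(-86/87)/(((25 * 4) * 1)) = -43/4350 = -0.01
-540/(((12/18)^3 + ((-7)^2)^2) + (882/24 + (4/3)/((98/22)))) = -571536/2580745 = -0.22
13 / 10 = 1.30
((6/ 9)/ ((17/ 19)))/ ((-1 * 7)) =-38/ 357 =-0.11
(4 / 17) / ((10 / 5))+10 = 172 / 17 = 10.12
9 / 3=3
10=10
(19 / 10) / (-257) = -19 / 2570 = -0.01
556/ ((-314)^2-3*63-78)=556/ 98329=0.01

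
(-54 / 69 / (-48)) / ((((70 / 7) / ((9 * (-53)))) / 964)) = -344871 / 460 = -749.72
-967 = -967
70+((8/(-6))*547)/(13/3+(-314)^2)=69.99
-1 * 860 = -860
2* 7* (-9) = -126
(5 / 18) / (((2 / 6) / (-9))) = -15 / 2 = -7.50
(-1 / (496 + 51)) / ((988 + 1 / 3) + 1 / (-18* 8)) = -144 / 77848493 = -0.00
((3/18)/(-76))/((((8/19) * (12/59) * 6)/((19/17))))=-1121/235008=-0.00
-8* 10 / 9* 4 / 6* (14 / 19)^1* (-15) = 11200 / 171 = 65.50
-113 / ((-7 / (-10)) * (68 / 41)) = -23165 / 238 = -97.33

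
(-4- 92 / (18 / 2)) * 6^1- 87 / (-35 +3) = -7931 / 96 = -82.61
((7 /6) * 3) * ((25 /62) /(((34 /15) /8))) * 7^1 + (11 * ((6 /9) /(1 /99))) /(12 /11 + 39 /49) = 74969951 /178653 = 419.64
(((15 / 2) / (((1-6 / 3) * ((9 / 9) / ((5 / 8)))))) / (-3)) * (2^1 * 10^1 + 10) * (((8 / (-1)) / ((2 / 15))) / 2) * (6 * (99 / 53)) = -1670625 / 106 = -15760.61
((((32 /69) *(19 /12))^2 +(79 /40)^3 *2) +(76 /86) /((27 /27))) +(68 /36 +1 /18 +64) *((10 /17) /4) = 26589744085141 /1002323808000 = 26.53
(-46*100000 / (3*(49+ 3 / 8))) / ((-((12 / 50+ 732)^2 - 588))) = 575000000 / 9916735779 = 0.06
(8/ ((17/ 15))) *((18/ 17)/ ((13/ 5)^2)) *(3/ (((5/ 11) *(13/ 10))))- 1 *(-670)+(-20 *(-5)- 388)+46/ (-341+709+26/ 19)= 863871862375/ 2227979897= 387.74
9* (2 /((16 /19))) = 171 /8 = 21.38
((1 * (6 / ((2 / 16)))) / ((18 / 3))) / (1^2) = 8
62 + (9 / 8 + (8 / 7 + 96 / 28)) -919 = -47673 / 56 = -851.30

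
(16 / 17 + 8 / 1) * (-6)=-912 / 17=-53.65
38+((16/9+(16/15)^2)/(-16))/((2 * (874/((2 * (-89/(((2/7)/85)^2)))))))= 52869121/31464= 1680.31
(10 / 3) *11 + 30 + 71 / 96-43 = 781 / 32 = 24.41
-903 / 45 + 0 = -301 / 15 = -20.07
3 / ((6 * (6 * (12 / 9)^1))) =1 / 16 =0.06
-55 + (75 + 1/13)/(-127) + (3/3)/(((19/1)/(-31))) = -1795020/31369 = -57.22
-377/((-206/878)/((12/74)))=993018/3811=260.57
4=4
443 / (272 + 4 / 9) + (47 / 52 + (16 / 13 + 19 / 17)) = 1321751 / 270946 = 4.88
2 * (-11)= -22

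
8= 8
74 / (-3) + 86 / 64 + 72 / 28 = -13945 / 672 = -20.75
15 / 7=2.14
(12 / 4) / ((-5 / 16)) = -48 / 5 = -9.60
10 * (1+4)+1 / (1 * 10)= 501 / 10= 50.10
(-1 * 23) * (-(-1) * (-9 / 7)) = 207 / 7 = 29.57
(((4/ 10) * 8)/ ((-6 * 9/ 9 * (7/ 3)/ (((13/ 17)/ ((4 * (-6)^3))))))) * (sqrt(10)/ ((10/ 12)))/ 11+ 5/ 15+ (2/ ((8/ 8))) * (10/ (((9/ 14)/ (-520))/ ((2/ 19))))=-291143/ 171+ 13 * sqrt(10)/ 589050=-1702.59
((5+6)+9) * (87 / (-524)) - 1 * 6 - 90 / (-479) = -573069 / 62749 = -9.13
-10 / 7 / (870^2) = -1 / 529830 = -0.00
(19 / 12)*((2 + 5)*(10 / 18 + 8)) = 10241 / 108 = 94.82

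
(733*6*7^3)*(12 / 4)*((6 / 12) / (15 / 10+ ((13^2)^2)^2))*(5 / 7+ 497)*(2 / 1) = 4504853808 / 1631461445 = 2.76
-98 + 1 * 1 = -97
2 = 2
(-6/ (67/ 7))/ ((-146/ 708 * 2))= 7434/ 4891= 1.52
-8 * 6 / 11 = -48 / 11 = -4.36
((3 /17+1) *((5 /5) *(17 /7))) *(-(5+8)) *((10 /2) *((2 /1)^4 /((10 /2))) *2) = -8320 /7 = -1188.57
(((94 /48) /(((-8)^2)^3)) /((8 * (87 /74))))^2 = 3024121 /4793589222126649344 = 0.00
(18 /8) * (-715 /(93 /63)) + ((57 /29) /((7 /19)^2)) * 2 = -186923739 /176204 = -1060.84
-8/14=-4/7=-0.57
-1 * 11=-11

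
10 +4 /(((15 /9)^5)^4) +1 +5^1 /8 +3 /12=9060017582960207 /762939453125000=11.88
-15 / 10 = -3 / 2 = -1.50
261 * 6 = 1566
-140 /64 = -35 /16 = -2.19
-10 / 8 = -5 / 4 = -1.25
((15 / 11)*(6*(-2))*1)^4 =71700.02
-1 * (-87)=87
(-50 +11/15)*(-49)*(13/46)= 470743/690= 682.24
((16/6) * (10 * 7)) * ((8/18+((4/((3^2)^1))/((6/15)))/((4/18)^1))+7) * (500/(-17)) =-31360000/459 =-68322.44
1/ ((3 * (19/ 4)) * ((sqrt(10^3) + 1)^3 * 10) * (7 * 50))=-3001/ 49725524575125 + 2006 * sqrt(10)/ 9945104915025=0.00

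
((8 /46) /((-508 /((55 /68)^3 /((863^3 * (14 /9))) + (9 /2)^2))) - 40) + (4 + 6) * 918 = 75537843861184338834881 /8264540607832168576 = 9139.99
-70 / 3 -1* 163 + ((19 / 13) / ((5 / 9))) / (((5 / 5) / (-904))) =-500087 / 195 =-2564.55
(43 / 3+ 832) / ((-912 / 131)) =-332609 / 2736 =-121.57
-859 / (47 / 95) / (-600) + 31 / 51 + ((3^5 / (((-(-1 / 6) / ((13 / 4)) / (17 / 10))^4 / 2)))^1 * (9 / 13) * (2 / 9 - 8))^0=431617 / 95880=4.50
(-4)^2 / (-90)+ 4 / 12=7 / 45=0.16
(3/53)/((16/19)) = 57/848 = 0.07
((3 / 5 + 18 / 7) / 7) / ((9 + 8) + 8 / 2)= 37 / 1715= 0.02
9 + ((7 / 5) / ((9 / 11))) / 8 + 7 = 16.21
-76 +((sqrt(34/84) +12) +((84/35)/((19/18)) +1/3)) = -17497/285 +sqrt(714)/42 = -60.76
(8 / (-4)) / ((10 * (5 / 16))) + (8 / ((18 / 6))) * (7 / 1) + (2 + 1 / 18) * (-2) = 3131 / 225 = 13.92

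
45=45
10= 10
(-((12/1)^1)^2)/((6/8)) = -192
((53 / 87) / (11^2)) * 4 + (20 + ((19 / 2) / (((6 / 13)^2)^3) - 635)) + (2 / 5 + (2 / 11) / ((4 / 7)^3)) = 604471238311 / 1637159040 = 369.22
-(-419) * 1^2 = 419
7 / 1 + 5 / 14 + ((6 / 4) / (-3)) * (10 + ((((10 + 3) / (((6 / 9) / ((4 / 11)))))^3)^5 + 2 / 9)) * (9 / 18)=-758105406993652799874842198153 / 526333269346372026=-1440352436651.23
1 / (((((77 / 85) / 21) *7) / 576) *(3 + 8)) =173.41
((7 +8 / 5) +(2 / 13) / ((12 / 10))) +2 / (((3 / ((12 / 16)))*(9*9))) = 91973 / 10530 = 8.73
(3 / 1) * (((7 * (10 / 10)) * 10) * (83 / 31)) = 562.26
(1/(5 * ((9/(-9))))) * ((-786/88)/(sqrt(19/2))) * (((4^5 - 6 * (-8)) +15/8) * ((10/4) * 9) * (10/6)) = 4603995 * sqrt(38)/1216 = 23339.58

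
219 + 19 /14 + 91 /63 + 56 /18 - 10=27079 /126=214.91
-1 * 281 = -281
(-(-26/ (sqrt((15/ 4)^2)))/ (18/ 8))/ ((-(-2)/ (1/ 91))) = 0.02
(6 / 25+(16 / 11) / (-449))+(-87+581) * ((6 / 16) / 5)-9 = 13970831 / 493900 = 28.29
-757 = -757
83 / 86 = 0.97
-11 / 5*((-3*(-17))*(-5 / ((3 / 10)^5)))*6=37400000 / 27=1385185.19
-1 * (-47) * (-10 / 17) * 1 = -470 / 17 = -27.65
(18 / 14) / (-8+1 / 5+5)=-45 / 98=-0.46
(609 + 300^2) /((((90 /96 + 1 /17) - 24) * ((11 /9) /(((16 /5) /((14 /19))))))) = -33715246464 /2408945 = -13995.86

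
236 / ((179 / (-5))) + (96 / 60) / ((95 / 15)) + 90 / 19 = -27254 / 17005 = -1.60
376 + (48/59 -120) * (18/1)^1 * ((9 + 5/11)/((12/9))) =-9628904/649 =-14836.52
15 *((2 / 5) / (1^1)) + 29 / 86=545 / 86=6.34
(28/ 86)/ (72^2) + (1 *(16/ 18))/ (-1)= -99065/ 111456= -0.89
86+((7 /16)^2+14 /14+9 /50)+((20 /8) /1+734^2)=3448613577 /6400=538845.87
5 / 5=1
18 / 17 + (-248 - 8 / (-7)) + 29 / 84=-350507 / 1428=-245.45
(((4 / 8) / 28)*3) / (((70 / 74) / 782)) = 43401 / 980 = 44.29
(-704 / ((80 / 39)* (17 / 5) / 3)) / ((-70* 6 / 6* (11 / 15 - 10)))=-7722 / 16541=-0.47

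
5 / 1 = 5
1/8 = 0.12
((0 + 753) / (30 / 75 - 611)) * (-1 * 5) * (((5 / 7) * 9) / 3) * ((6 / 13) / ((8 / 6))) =2541375 / 555646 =4.57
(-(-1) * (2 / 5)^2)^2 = 16 / 625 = 0.03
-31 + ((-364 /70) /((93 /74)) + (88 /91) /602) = -447521089 /12736815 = -35.14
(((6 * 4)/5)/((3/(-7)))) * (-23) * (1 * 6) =7728/5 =1545.60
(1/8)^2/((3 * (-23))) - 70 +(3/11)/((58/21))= -98470495/1408704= -69.90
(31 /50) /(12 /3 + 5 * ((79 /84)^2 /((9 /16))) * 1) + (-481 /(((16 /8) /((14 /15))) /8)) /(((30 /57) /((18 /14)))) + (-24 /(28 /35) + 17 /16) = -83156443991 /18832400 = -4415.61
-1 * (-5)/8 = 5/8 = 0.62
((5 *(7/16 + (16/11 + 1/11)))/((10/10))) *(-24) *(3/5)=-3141/22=-142.77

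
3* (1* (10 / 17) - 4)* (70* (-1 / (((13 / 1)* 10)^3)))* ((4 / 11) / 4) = 609 / 20541950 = 0.00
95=95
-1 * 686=-686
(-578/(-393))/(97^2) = 578/3697737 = 0.00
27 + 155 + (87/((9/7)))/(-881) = 181.92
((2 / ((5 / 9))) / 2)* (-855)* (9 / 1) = -13851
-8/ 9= -0.89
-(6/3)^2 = -4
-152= -152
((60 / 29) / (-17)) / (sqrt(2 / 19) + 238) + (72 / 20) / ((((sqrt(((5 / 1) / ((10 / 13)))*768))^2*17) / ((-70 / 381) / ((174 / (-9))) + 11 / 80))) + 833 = 30*sqrt(38) / 265291681 + 9340183492541597663 / 11212712072473600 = 833.00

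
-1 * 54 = -54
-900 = -900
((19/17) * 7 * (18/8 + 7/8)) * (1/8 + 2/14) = 7125/1088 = 6.55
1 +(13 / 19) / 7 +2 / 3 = 704 / 399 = 1.76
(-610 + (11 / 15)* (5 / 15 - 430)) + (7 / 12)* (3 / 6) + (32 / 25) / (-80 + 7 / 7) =-131508469 / 142200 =-924.81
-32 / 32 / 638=-1 / 638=-0.00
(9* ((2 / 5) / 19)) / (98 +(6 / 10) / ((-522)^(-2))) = 9 / 7770449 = 0.00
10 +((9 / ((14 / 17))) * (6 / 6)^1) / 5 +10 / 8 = 1881 / 140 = 13.44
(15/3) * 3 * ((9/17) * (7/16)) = 945/272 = 3.47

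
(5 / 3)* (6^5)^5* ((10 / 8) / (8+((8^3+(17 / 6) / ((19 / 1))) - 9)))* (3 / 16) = 1266036263832807014400 / 58271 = 21726695334434058.35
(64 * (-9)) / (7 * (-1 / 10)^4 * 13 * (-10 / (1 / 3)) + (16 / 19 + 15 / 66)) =-40128000 / 55481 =-723.27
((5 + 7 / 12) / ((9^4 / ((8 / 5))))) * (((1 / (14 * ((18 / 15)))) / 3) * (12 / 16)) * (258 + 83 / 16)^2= 1188078907 / 846526464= 1.40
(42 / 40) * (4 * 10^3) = 4200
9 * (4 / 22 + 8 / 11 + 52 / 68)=2817 / 187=15.06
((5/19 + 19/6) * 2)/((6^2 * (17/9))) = 23/228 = 0.10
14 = 14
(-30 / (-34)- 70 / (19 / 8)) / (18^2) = -9235 / 104652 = -0.09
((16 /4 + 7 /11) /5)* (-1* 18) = -918 /55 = -16.69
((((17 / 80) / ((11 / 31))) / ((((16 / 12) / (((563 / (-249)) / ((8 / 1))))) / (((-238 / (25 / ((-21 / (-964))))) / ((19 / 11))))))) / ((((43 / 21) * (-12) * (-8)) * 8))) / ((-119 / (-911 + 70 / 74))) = 183575732823 / 2476731133952000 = 0.00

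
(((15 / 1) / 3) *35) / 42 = 4.17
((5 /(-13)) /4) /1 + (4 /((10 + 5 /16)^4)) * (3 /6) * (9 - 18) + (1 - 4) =-13266071369 /4282492500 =-3.10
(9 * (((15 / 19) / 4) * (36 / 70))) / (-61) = -243 / 16226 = -0.01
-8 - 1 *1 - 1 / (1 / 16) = -25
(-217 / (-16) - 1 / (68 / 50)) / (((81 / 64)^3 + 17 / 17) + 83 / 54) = 1543421952 / 549198107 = 2.81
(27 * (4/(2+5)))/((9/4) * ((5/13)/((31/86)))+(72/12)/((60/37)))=217620/86051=2.53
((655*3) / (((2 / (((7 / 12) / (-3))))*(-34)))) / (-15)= -917 / 2448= -0.37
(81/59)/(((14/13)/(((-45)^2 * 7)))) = 18070.55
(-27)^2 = 729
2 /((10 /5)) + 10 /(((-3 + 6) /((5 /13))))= 89 /39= 2.28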